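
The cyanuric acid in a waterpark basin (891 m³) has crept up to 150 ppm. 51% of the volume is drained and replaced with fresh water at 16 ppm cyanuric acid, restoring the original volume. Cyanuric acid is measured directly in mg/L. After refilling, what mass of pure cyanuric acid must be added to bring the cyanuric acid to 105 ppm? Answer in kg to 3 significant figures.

Volume: 891 m³ = 891,000 L.
After draining 51% and refilling: 150 × 0.49 + 16 × 0.51 = 81.66 ppm.
Deficit to target: 105 − 81.66 = 23.34 mg/L.
Mass: 23.34 mg/L × 891,000 L = 20,800 g cyanuric acid.

20.8 kg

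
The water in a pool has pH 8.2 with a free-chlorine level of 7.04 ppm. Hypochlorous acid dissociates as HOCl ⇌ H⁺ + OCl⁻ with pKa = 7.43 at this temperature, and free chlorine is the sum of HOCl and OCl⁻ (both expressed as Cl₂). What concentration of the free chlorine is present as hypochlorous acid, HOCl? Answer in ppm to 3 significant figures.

1.02 ppm

[OCl⁻]/[HOCl] = 10^(pH − pKa) = 10^(8.2 − 7.43) = 10^0.77 = 5.888.
Fraction as HOCl = 1 / (1 + 5.888) = 0.1452.
HOCl = 0.1452 × 7.04 ppm = 1.022 ppm.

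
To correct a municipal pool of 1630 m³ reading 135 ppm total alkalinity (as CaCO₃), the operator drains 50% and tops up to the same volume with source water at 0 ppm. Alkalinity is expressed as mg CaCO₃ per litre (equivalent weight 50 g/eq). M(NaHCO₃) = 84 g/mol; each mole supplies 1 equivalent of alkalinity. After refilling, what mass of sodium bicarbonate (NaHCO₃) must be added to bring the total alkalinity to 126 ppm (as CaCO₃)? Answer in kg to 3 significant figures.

Volume: 1630 m³ = 1,630,000 L.
After draining 50% and refilling: 135 × 0.50 + 0 × 0.50 = 67.5 ppm.
Deficit to target: 126 − 67.5 = 58.5 mg/L.
As CaCO₃: 58.5 mg/L × 1,630,000 L = 95,360 g; ÷ 50 g/eq ÷ 1 = 1907 mol NaHCO₃.
Mass: 1907 × 84 = 160,200 g.

160 kg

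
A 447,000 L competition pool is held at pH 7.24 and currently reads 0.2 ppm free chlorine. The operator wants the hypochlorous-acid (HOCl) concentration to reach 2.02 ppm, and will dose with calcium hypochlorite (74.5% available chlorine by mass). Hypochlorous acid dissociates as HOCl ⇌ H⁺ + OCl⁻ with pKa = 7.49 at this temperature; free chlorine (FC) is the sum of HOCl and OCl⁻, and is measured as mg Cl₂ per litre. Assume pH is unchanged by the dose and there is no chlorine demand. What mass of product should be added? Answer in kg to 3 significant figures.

1.77 kg

[OCl⁻]/[HOCl] = 10^(pH − pKa) = 10^(7.24 − 7.49) = 0.5623; fraction as HOCl = 1/(1 + 0.5623) = 0.6401.
Free chlorine required for 2.02 ppm HOCl: 2.02 / 0.6401 = 3.156 ppm.
FC to add: 3.156 − 0.2 = 2.956 mg/L as Cl₂.
Cl₂ equivalent: 2.956 mg/L × 447,000 L = 1321 g.
Product at 74.5% available Cl: 1321 / 0.745 = 1774 g.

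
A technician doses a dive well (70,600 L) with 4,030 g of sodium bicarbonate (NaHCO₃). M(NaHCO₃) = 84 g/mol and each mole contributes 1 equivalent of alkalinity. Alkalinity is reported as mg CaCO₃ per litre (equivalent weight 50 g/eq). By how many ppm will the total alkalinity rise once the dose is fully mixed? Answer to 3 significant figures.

Moles of NaHCO₃: 4,030 g ÷ 84 g/mol = 47.98 mol → 47.98 eq of alkalinity.
As CaCO₃: 47.98 eq × 50 g/eq = 2399 g.
Rise: 2399 g / 70,600 L × 1000 = 33.98 mg/L.

34.0 ppm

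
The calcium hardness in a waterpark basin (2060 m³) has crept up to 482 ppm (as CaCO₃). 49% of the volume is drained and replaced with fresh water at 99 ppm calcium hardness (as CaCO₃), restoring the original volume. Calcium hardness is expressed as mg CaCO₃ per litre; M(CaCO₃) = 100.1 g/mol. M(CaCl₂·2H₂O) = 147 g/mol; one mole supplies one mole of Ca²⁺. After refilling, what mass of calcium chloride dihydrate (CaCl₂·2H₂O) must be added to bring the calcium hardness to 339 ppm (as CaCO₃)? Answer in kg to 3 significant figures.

Volume: 2060 m³ = 2,060,000 L.
After draining 49% and refilling: 482 × 0.51 + 99 × 0.49 = 294.33 ppm.
Deficit to target: 339 − 294.33 = 44.67 mg/L.
As CaCO₃: 44.67 mg/L × 2,060,000 L = 92,020 g; ÷ 100.1 = 919.3 mol Ca²⁺.
Mass: 919.3 × 147 = 135,100 g.

135 kg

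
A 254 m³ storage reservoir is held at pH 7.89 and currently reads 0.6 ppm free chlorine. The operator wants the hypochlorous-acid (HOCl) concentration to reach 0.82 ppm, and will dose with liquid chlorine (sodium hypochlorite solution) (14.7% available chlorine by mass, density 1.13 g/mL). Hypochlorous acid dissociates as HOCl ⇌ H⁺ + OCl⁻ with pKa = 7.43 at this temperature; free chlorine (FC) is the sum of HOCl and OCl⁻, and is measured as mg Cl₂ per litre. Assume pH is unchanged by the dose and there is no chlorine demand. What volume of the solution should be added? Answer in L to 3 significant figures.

3.95 L

Volume: 254 m³ = 254,000 L.
[OCl⁻]/[HOCl] = 10^(pH − pKa) = 10^(7.89 − 7.43) = 2.884; fraction as HOCl = 1/(1 + 2.884) = 0.2575.
Free chlorine required for 0.82 ppm HOCl: 0.82 / 0.2575 = 3.185 ppm.
FC to add: 3.185 − 0.6 = 2.585 mg/L as Cl₂.
Cl₂ equivalent: 2.585 mg/L × 254,000 L = 656.6 g.
Product at 14.7% available Cl: 656.6 / 0.147 = 4466 g.
Volume: 4466 g ÷ 1.13 g/mL = 3953 mL.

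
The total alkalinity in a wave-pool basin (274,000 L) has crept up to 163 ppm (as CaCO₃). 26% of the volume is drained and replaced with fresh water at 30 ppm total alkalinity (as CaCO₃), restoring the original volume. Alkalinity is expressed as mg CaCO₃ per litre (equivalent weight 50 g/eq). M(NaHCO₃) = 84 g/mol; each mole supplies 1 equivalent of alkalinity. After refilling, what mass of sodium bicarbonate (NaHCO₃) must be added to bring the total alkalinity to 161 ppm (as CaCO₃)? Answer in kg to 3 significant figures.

After draining 26% and refilling: 163 × 0.74 + 30 × 0.26 = 128.42 ppm.
Deficit to target: 161 − 128.42 = 32.58 mg/L.
As CaCO₃: 32.58 mg/L × 274,000 L = 8927 g; ÷ 50 g/eq ÷ 1 = 178.5 mol NaHCO₃.
Mass: 178.5 × 84 = 15,000 g.

15.0 kg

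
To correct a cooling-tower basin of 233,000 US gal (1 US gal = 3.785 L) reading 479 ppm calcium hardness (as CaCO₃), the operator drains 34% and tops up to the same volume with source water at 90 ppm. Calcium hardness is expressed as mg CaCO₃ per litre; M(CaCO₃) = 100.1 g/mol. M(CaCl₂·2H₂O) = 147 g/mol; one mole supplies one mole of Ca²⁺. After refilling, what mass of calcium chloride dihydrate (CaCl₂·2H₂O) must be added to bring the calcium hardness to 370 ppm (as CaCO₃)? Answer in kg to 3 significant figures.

Volume: 233,000 US gal × 3.785 L/gal = 881,905 L.
After draining 34% and refilling: 479 × 0.66 + 90 × 0.34 = 346.74 ppm.
Deficit to target: 370 − 346.74 = 23.26 mg/L.
As CaCO₃: 23.26 mg/L × 881,905 L = 20,510 g; ÷ 100.1 = 204.9 mol Ca²⁺.
Mass: 204.9 × 147 = 30,120 g.

30.1 kg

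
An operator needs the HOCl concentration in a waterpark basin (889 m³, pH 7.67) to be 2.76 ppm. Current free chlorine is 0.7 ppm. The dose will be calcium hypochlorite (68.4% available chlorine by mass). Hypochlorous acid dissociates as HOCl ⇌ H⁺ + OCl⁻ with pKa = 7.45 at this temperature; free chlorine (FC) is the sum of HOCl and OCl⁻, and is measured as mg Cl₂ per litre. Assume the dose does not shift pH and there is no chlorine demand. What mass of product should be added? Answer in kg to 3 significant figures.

8.63 kg

Volume: 889 m³ = 889,000 L.
[OCl⁻]/[HOCl] = 10^(pH − pKa) = 10^(7.67 − 7.45) = 1.66; fraction as HOCl = 1/(1 + 1.66) = 0.376.
Free chlorine required for 2.76 ppm HOCl: 2.76 / 0.376 = 7.34 ppm.
FC to add: 7.34 − 0.7 = 6.64 mg/L as Cl₂.
Cl₂ equivalent: 6.64 mg/L × 889,000 L = 5903 g.
Product at 68.4% available Cl: 5903 / 0.684 = 8631 g.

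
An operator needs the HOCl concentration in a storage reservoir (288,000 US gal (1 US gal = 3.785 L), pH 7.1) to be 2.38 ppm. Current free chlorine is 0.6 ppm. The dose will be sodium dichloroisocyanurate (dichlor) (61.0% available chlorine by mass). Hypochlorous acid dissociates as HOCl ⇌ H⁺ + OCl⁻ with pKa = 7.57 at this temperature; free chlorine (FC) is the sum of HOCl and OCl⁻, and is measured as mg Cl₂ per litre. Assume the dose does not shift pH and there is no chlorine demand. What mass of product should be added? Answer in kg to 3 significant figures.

4.62 kg

Volume: 288,000 US gal × 3.785 L/gal = 1,090,080 L.
[OCl⁻]/[HOCl] = 10^(pH − pKa) = 10^(7.1 − 7.57) = 0.3388; fraction as HOCl = 1/(1 + 0.3388) = 0.7469.
Free chlorine required for 2.38 ppm HOCl: 2.38 / 0.7469 = 3.186 ppm.
FC to add: 3.186 − 0.6 = 2.586 mg/L as Cl₂.
Cl₂ equivalent: 2.586 mg/L × 1,090,080 L = 2819 g.
Product at 61.0% available Cl: 2819 / 0.61 = 4622 g.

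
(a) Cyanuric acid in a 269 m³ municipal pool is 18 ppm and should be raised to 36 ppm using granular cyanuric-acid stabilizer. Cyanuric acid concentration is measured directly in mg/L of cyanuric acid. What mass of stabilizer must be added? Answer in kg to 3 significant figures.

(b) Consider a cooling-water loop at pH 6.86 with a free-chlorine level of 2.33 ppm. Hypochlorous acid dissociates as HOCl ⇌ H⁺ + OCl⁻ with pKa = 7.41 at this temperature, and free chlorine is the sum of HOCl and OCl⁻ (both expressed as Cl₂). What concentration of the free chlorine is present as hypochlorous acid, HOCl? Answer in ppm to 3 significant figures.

(a) 4.84 kg; (b) 1.82 ppm

(a) Volume: 269 m³ = 269,000 L.
(a) CYA to add: (36 − 18) = 18 mg/L × 269,000 L = 4842 g cyanuric acid.

(b) [OCl⁻]/[HOCl] = 10^(pH − pKa) = 10^(6.86 − 7.41) = 10^-0.55 = 0.2818.
(b) Fraction as HOCl = 1 / (1 + 0.2818) = 0.7801.
(b) HOCl = 0.7801 × 2.33 ppm = 1.818 ppm.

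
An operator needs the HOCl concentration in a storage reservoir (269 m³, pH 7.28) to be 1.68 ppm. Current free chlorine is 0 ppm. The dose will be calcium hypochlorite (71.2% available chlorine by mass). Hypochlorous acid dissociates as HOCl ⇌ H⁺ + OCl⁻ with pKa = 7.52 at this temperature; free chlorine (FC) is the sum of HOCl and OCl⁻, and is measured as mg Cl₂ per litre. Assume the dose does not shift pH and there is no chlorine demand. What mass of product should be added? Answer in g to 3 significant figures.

1,000 g

Volume: 269 m³ = 269,000 L.
[OCl⁻]/[HOCl] = 10^(pH − pKa) = 10^(7.28 − 7.52) = 0.5754; fraction as HOCl = 1/(1 + 0.5754) = 0.6347.
Free chlorine required for 1.68 ppm HOCl: 1.68 / 0.6347 = 2.647 ppm.
FC to add: 2.647 − 0 = 2.647 mg/L as Cl₂.
Cl₂ equivalent: 2.647 mg/L × 269,000 L = 712 g.
Product at 71.2% available Cl: 712 / 0.712 = 1000 g.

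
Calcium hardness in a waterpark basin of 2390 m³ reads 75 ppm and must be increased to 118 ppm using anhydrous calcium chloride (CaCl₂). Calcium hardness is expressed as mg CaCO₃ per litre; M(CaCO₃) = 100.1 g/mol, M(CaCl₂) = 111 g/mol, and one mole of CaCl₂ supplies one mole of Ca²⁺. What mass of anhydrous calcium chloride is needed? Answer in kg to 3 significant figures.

114 kg

Volume: 2390 m³ = 2,390,000 L.
Hardness to add: (118 − 75) = 43 mg/L as CaCO₃ × 2,390,000 L = 102,800 g as CaCO₃.
Moles of Ca²⁺ (1 mol Ca²⁺ ≡ 1 mol CaCO₃): 102,800 / 100.1 g/mol = 1027 mol.
Mass of CaCl₂: 1027 × 111 = 114,000 g.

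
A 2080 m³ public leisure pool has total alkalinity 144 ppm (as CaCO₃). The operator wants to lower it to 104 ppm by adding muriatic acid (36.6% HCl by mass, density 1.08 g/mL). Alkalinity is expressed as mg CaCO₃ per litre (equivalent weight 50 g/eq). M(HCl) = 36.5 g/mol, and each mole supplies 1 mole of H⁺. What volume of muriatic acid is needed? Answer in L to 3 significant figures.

Volume: 2080 m³ = 2,080,000 L.
Alkalinity to neutralize: (144 − 104) = 40 mg/L as CaCO₃ × 2,080,000 L = 83,200 g as CaCO₃.
Equivalents of H⁺ required: 83,200 ÷ 50 g/eq = 1664 eq = 1664 mol HCl.
Mass of HCl: 1664 × 36.5 = 60,740 g.
Mass of 36.6% solution: 60,740 / 0.366 = 165,900 g.
Volume: 165,900 g ÷ 1.08 g/mL = 153,700 mL.

154 L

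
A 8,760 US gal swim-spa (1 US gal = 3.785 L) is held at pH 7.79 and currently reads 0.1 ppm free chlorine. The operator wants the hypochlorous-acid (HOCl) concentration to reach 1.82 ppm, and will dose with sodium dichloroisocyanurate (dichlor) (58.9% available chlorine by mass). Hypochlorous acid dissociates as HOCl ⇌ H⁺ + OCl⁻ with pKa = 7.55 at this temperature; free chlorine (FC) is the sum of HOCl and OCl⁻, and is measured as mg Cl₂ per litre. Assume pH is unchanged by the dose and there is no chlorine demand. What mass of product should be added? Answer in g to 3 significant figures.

Volume: 8,760 US gal × 3.785 L/gal = 33,157 L.
[OCl⁻]/[HOCl] = 10^(pH − pKa) = 10^(7.79 − 7.55) = 1.738; fraction as HOCl = 1/(1 + 1.738) = 0.3653.
Free chlorine required for 1.82 ppm HOCl: 1.82 / 0.3653 = 4.983 ppm.
FC to add: 4.983 − 0.1 = 4.883 mg/L as Cl₂.
Cl₂ equivalent: 4.883 mg/L × 33,157 L = 161.9 g.
Product at 58.9% available Cl: 161.9 / 0.589 = 274.9 g.

275 g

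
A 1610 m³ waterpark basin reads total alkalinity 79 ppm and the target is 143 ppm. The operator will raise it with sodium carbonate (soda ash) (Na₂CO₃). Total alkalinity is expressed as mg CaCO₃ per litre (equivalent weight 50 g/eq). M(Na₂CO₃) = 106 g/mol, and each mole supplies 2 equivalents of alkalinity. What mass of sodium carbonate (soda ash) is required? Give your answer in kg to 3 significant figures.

109 kg

Volume: 1610 m³ = 1,610,000 L.
Alkalinity to add: (143 − 79) = 64 mg/L as CaCO₃ × 1,610,000 L = 103,000 g as CaCO₃.
Equivalents: 103,000 g ÷ 50 g/eq = 2061 eq.
Each mole of Na₂CO₃ supplies 2 eq, so 2061 / 2 = 1030 mol.
Mass: 1030 mol × 106 g/mol = 109,200 g.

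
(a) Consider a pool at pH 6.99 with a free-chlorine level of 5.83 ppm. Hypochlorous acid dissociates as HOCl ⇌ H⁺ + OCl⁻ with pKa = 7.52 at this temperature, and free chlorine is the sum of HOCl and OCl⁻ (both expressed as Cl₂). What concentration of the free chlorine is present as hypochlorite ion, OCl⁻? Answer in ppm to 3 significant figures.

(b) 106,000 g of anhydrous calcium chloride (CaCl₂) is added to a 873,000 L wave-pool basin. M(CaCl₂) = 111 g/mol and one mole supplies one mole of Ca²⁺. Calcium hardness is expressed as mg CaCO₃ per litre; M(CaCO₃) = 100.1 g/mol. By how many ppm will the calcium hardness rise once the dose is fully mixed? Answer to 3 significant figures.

(a) 1.33 ppm; (b) 109 ppm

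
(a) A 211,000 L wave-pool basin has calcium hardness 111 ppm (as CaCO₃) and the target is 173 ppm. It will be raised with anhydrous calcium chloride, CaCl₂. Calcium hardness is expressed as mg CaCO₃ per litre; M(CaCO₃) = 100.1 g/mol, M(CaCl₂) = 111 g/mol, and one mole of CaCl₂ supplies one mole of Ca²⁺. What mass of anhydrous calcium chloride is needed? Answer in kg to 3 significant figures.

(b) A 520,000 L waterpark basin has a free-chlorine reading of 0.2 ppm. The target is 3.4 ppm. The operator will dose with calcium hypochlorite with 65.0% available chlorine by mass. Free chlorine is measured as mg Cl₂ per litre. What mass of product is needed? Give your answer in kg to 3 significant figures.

(a) 14.5 kg; (b) 2.56 kg

(a) Hardness to add: (173 − 111) = 62 mg/L as CaCO₃ × 211,000 L = 13,080 g as CaCO₃.
(a) Moles of Ca²⁺ (1 mol Ca²⁺ ≡ 1 mol CaCO₃): 13,080 / 100.1 g/mol = 130.7 mol.
(a) Mass of CaCl₂: 130.7 × 111 = 14,510 g.

(b) Chlorine deficit: 3.4 − 0.2 = 3.2 ppm = 3.2 mg/L as Cl₂.
(b) Cl₂ equivalent needed: 3.2 mg/L × 520,000 L = 1,664,000 mg = 1664 g.
(b) Product at 65.0% available chlorine: 1664 / 0.65 = 2560 g.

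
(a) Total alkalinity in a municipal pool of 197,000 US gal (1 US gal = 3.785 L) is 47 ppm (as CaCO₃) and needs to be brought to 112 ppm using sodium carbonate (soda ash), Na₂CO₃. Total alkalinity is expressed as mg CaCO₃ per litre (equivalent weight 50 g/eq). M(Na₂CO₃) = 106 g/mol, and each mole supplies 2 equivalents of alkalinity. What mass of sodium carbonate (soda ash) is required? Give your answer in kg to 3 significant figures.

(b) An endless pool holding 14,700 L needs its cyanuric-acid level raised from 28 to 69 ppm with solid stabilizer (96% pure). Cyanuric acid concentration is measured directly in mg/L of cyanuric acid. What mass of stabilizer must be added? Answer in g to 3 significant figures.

(a) 51.4 kg; (b) 628 g

(a) Volume: 197,000 US gal × 3.785 L/gal = 745,645 L.
(a) Alkalinity to add: (112 − 47) = 65 mg/L as CaCO₃ × 745,645 L = 48,470 g as CaCO₃.
(a) Equivalents: 48,470 g ÷ 50 g/eq = 969.3 eq.
(a) Each mole of Na₂CO₃ supplies 2 eq, so 969.3 / 2 = 484.7 mol.
(a) Mass: 484.7 mol × 106 g/mol = 51,370 g.

(b) CYA to add: (69 − 28) = 41 mg/L × 14,700 L = 602.7 g cyanuric acid.
(b) At 96% purity: 602.7 / 0.96 = 627.8 g product.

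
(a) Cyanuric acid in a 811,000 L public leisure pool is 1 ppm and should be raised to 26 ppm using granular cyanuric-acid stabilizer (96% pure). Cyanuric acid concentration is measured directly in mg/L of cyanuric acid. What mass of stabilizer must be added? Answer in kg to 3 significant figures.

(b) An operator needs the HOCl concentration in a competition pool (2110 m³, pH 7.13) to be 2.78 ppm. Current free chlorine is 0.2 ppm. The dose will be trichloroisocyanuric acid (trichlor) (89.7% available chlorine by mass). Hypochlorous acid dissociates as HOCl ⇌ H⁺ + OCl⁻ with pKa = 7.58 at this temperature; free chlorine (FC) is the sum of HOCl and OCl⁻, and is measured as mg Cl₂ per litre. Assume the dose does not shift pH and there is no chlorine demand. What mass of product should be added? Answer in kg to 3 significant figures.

(a) 21.1 kg; (b) 8.39 kg

(a) CYA to add: (26 − 1) = 25 mg/L × 811,000 L = 20,280 g cyanuric acid.
(a) At 96% purity: 20,280 / 0.96 = 21,120 g product.

(b) Volume: 2110 m³ = 2,110,000 L.
(b) [OCl⁻]/[HOCl] = 10^(pH − pKa) = 10^(7.13 − 7.58) = 0.3548; fraction as HOCl = 1/(1 + 0.3548) = 0.7381.
(b) Free chlorine required for 2.78 ppm HOCl: 2.78 / 0.7381 = 3.766 ppm.
(b) FC to add: 3.766 − 0.2 = 3.566 mg/L as Cl₂.
(b) Cl₂ equivalent: 3.566 mg/L × 2,110,000 L = 7525 g.
(b) Product at 89.7% available Cl: 7525 / 0.897 = 8389 g.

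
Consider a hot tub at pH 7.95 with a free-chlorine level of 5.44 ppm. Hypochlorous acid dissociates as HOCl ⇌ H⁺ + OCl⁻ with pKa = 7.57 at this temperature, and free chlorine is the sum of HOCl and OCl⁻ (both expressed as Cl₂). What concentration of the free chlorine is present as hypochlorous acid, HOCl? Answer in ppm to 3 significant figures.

[OCl⁻]/[HOCl] = 10^(pH − pKa) = 10^(7.95 − 7.57) = 10^0.38 = 2.399.
Fraction as HOCl = 1 / (1 + 2.399) = 0.2942.
HOCl = 0.2942 × 5.44 ppm = 1.601 ppm.

1.60 ppm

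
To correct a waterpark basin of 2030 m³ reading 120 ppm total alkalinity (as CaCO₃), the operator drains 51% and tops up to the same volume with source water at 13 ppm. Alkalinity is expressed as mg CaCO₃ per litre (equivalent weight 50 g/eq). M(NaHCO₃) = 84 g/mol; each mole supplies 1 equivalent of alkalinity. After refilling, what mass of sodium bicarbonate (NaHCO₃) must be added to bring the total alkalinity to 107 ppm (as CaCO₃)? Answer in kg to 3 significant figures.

142 kg

Volume: 2030 m³ = 2,030,000 L.
After draining 51% and refilling: 120 × 0.49 + 13 × 0.51 = 65.43 ppm.
Deficit to target: 107 − 65.43 = 41.57 mg/L.
As CaCO₃: 41.57 mg/L × 2,030,000 L = 84,390 g; ÷ 50 g/eq ÷ 1 = 1688 mol NaHCO₃.
Mass: 1688 × 84 = 141,800 g.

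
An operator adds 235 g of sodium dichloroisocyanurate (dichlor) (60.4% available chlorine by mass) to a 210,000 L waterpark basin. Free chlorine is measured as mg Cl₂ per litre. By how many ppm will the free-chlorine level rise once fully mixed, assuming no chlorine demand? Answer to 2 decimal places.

Available chlorine delivered: 235 g × 0.604 = 141.9 g as Cl₂.
Concentration rise: 141.9 g / 210,000 L = 0.6759 mg/L = 0.68 ppm.

0.68 ppm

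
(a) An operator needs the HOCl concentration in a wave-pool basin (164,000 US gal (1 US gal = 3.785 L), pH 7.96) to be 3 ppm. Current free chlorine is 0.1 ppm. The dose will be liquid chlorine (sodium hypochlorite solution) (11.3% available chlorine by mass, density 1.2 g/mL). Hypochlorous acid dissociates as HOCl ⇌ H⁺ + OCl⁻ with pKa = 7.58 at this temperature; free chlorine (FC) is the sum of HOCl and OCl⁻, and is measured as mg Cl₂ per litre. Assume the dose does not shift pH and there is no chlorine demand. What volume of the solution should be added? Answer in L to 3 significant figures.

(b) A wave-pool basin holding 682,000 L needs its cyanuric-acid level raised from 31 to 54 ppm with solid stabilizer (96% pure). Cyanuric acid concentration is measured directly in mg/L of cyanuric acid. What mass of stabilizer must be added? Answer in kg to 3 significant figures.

(a) 46.2 L; (b) 16.3 kg

(a) Volume: 164,000 US gal × 3.785 L/gal = 620,740 L.
(a) [OCl⁻]/[HOCl] = 10^(pH − pKa) = 10^(7.96 − 7.58) = 2.399; fraction as HOCl = 1/(1 + 2.399) = 0.2942.
(a) Free chlorine required for 3 ppm HOCl: 3 / 0.2942 = 10.2 ppm.
(a) FC to add: 10.2 − 0.1 = 10.1 mg/L as Cl₂.
(a) Cl₂ equivalent: 10.1 mg/L × 620,740 L = 6267 g.
(a) Product at 11.3% available Cl: 6267 / 0.113 = 55,460 g.
(a) Volume: 55,460 g ÷ 1.2 g/mL = 46,220 mL.

(b) CYA to add: (54 − 31) = 23 mg/L × 682,000 L = 15,690 g cyanuric acid.
(b) At 96% purity: 15,690 / 0.96 = 16,340 g product.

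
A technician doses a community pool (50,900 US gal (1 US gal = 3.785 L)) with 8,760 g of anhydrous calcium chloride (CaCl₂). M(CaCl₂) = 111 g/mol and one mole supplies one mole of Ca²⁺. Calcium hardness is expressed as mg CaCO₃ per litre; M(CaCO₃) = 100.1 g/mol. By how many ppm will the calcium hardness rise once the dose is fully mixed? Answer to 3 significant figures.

41.0 ppm

Volume: 50,900 US gal × 3.785 L/gal = 192,656 L.
Moles of Ca²⁺: 8,760 g ÷ 111 g/mol = 78.92 mol.
As CaCO₃: 78.92 mol × 100.1 g/mol = 7900 g.
Rise: 7900 g / 192,656 L × 1000 = 41 mg/L.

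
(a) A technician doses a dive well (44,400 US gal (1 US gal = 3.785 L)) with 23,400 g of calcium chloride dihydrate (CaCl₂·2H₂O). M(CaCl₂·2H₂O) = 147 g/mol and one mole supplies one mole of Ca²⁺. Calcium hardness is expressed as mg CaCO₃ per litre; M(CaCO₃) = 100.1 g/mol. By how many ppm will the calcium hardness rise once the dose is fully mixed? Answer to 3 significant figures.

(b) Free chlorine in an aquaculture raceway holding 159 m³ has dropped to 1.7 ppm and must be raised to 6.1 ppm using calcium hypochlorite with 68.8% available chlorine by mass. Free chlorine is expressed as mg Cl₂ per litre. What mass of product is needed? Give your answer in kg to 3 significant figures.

(a) Volume: 44,400 US gal × 3.785 L/gal = 168,054 L.
(a) Moles of Ca²⁺: 23,400 g ÷ 147 g/mol = 159.2 mol.
(a) As CaCO₃: 159.2 mol × 100.1 g/mol = 15,930 g.
(a) Rise: 15,930 g / 168,054 L × 1000 = 94.82 mg/L.

(b) Volume: 159 m³ = 159,000 L.
(b) Chlorine deficit: 6.1 − 1.7 = 4.4 ppm = 4.4 mg/L as Cl₂.
(b) Cl₂ equivalent needed: 4.4 mg/L × 159,000 L = 699,600 mg = 699.6 g.
(b) Product at 68.8% available chlorine: 699.6 / 0.688 = 1017 g.

(a) 94.8 ppm; (b) 1.02 kg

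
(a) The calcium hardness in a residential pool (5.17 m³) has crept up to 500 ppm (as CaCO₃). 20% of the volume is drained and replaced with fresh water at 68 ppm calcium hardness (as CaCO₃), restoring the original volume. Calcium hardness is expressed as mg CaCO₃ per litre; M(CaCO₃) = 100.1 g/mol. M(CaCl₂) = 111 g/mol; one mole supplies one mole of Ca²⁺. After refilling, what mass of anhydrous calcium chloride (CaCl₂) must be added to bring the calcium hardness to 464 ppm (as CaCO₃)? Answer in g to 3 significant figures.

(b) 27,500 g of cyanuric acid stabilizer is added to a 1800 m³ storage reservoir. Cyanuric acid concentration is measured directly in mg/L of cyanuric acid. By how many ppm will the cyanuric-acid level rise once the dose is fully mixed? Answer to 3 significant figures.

(a) Volume: 5.17 m³ = 5,170 L.
(a) After draining 20% and refilling: 500 × 0.80 + 68 × 0.20 = 413.6 ppm.
(a) Deficit to target: 464 − 413.6 = 50.4 mg/L.
(a) As CaCO₃: 50.4 mg/L × 5,170 L = 260.6 g; ÷ 100.1 = 2.603 mol Ca²⁺.
(a) Mass: 2.603 × 111 = 288.9 g.

(b) Volume: 1800 m³ = 1,800,000 L.
(b) Rise: 27,500 g / 1,800,000 L × 1000 = 15.28 mg/L.

(a) 289 g; (b) 15.3 ppm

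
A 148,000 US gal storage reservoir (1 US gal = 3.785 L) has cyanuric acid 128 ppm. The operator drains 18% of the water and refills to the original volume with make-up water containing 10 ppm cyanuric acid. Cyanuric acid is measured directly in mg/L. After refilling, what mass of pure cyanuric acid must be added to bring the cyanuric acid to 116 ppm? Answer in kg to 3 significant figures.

Volume: 148,000 US gal × 3.785 L/gal = 560,180 L.
After draining 18% and refilling: 128 × 0.82 + 10 × 0.18 = 106.76 ppm.
Deficit to target: 116 − 106.76 = 9.24 mg/L.
Mass: 9.24 mg/L × 560,180 L = 5176 g cyanuric acid.

5.18 kg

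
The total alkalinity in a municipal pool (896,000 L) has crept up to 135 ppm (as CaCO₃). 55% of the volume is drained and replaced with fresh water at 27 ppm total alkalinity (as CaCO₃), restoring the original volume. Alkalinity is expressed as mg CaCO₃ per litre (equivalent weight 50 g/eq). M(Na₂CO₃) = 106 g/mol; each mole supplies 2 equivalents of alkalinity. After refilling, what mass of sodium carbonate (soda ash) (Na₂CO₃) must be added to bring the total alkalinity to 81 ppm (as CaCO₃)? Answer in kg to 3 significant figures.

After draining 55% and refilling: 135 × 0.45 + 27 × 0.55 = 75.6 ppm.
Deficit to target: 81 − 75.6 = 5.4 mg/L.
As CaCO₃: 5.4 mg/L × 896,000 L = 4838 g; ÷ 50 g/eq ÷ 2 = 48.38 mol Na₂CO₃.
Mass: 48.38 × 106 = 5129 g.

5.13 kg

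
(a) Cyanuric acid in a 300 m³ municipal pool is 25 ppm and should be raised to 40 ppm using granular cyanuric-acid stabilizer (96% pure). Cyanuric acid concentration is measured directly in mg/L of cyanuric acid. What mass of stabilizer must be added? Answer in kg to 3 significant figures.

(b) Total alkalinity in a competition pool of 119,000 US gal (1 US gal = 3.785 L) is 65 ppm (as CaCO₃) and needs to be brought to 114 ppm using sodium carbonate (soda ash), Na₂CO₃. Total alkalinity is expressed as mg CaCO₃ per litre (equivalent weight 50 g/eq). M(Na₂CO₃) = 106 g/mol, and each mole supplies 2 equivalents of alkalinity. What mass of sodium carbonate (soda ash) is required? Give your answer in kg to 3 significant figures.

(a) Volume: 300 m³ = 300,000 L.
(a) CYA to add: (40 − 25) = 15 mg/L × 300,000 L = 4500 g cyanuric acid.
(a) At 96% purity: 4500 / 0.96 = 4688 g product.

(b) Volume: 119,000 US gal × 3.785 L/gal = 450,415 L.
(b) Alkalinity to add: (114 − 65) = 49 mg/L as CaCO₃ × 450,415 L = 22,070 g as CaCO₃.
(b) Equivalents: 22,070 g ÷ 50 g/eq = 441.4 eq.
(b) Each mole of Na₂CO₃ supplies 2 eq, so 441.4 / 2 = 220.7 mol.
(b) Mass: 220.7 mol × 106 g/mol = 23,390 g.

(a) 4.69 kg; (b) 23.4 kg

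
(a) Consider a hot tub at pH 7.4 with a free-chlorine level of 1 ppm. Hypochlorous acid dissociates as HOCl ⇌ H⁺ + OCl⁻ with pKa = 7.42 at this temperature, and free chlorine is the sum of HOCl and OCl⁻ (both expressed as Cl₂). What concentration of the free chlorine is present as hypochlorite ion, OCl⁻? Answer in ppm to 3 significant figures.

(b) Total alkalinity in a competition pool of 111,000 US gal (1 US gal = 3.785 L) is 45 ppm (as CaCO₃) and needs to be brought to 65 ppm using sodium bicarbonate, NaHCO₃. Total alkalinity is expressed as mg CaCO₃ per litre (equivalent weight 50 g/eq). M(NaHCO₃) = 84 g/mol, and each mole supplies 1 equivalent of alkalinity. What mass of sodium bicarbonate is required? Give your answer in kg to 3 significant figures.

(a) 0.488 ppm; (b) 14.1 kg

(a) [OCl⁻]/[HOCl] = 10^(pH − pKa) = 10^(7.4 − 7.42) = 10^-0.02 = 0.955.
(a) Fraction as HOCl = 1 / (1 + 0.955) = 0.5115.
(a) OCl⁻ = (1 − 0.5115) × 1 ppm = 0.4885 ppm.

(b) Volume: 111,000 US gal × 3.785 L/gal = 420,135 L.
(b) Alkalinity to add: (65 − 45) = 20 mg/L as CaCO₃ × 420,135 L = 8403 g as CaCO₃.
(b) Equivalents: 8403 g ÷ 50 g/eq = 168.1 eq.
(b) NaHCO₃ supplies 1 eq per mole → 168.1 mol.
(b) Mass: 168.1 mol × 84 g/mol = 14,120 g.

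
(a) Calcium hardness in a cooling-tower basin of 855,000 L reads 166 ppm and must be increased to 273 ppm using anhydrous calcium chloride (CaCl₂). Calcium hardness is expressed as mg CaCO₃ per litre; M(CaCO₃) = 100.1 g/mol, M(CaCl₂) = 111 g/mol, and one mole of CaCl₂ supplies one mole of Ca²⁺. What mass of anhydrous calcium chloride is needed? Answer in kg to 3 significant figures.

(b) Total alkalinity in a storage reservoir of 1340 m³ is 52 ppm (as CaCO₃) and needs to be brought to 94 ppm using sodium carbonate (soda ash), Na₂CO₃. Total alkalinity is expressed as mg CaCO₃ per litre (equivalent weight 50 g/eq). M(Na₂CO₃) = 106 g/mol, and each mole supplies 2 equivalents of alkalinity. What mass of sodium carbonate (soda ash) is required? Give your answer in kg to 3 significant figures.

(a) 101 kg; (b) 59.7 kg

(a) Hardness to add: (273 − 166) = 107 mg/L as CaCO₃ × 855,000 L = 91,480 g as CaCO₃.
(a) Moles of Ca²⁺ (1 mol Ca²⁺ ≡ 1 mol CaCO₃): 91,480 / 100.1 g/mol = 913.9 mol.
(a) Mass of CaCl₂: 913.9 × 111 = 101,400 g.

(b) Volume: 1340 m³ = 1,340,000 L.
(b) Alkalinity to add: (94 − 52) = 42 mg/L as CaCO₃ × 1,340,000 L = 56,280 g as CaCO₃.
(b) Equivalents: 56,280 g ÷ 50 g/eq = 1126 eq.
(b) Each mole of Na₂CO₃ supplies 2 eq, so 1126 / 2 = 562.8 mol.
(b) Mass: 562.8 mol × 106 g/mol = 59,660 g.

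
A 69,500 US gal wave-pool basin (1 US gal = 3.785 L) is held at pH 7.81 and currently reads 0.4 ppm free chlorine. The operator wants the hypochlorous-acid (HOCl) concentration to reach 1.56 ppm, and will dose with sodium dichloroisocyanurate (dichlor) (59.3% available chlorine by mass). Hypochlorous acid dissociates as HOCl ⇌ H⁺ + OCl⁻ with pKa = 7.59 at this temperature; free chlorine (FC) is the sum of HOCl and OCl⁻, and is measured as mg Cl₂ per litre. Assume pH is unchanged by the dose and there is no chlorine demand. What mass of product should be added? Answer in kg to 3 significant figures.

1.66 kg

Volume: 69,500 US gal × 3.785 L/gal = 263,058 L.
[OCl⁻]/[HOCl] = 10^(pH − pKa) = 10^(7.81 − 7.59) = 1.66; fraction as HOCl = 1/(1 + 1.66) = 0.376.
Free chlorine required for 1.56 ppm HOCl: 1.56 / 0.376 = 4.149 ppm.
FC to add: 4.149 − 0.4 = 3.749 mg/L as Cl₂.
Cl₂ equivalent: 3.749 mg/L × 263,058 L = 986.2 g.
Product at 59.3% available Cl: 986.2 / 0.593 = 1663 g.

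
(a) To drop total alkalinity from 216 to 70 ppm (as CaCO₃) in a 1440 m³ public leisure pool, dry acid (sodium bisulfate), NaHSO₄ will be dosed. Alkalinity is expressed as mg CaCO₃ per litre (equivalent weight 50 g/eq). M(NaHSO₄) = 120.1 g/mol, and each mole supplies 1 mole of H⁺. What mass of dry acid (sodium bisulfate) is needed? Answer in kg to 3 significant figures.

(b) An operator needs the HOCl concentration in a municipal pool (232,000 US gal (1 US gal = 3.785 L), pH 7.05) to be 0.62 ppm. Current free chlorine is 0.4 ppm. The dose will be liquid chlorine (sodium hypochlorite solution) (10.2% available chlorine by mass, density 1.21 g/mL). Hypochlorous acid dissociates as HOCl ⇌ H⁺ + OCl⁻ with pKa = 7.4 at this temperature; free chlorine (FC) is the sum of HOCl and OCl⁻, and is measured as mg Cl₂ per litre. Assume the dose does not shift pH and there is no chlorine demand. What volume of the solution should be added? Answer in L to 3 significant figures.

(a) Volume: 1440 m³ = 1,440,000 L.
(a) Alkalinity to neutralize: (216 − 70) = 146 mg/L as CaCO₃ × 1,440,000 L = 210,200 g as CaCO₃.
(a) Equivalents of H⁺ required: 210,200 ÷ 50 g/eq = 4205 eq = 4205 mol NaHSO₄.
(a) Mass of NaHSO₄: 4205 × 120.1 = 505,000 g.

(b) Volume: 232,000 US gal × 3.785 L/gal = 878,120 L.
(b) [OCl⁻]/[HOCl] = 10^(pH − pKa) = 10^(7.05 − 7.4) = 0.4467; fraction as HOCl = 1/(1 + 0.4467) = 0.6912.
(b) Free chlorine required for 0.62 ppm HOCl: 0.62 / 0.6912 = 0.8969 ppm.
(b) FC to add: 0.8969 − 0.4 = 0.4969 mg/L as Cl₂.
(b) Cl₂ equivalent: 0.4969 mg/L × 878,120 L = 436.4 g.
(b) Product at 10.2% available Cl: 436.4 / 0.102 = 4278 g.
(b) Volume: 4278 g ÷ 1.21 g/mL = 3536 mL.

(a) 505 kg; (b) 3.54 L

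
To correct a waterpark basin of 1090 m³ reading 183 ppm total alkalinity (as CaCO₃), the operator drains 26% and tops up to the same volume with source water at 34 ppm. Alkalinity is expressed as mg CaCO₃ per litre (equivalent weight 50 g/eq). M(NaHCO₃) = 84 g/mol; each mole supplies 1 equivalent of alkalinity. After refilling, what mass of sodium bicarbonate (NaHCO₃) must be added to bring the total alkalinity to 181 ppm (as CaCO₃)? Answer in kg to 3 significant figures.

67.3 kg

Volume: 1090 m³ = 1,090,000 L.
After draining 26% and refilling: 183 × 0.74 + 34 × 0.26 = 144.26 ppm.
Deficit to target: 181 − 144.26 = 36.74 mg/L.
As CaCO₃: 36.74 mg/L × 1,090,000 L = 40,050 g; ÷ 50 g/eq ÷ 1 = 800.9 mol NaHCO₃.
Mass: 800.9 × 84 = 67,280 g.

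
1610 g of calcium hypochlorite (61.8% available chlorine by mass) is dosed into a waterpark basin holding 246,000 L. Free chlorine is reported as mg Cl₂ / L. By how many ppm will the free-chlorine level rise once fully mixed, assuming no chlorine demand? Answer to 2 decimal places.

Available chlorine delivered: 1610 g × 0.618 = 995 g as Cl₂.
Concentration rise: 995 g / 246,000 L = 4.045 mg/L = 4.04 ppm.

4.04 ppm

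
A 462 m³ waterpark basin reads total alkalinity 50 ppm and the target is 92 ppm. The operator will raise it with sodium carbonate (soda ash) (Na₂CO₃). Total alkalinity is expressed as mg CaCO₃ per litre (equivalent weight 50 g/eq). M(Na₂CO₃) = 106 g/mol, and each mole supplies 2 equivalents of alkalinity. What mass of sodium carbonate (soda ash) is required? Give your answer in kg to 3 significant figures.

20.6 kg

Volume: 462 m³ = 462,000 L.
Alkalinity to add: (92 − 50) = 42 mg/L as CaCO₃ × 462,000 L = 19,400 g as CaCO₃.
Equivalents: 19,400 g ÷ 50 g/eq = 388.1 eq.
Each mole of Na₂CO₃ supplies 2 eq, so 388.1 / 2 = 194 mol.
Mass: 194 mol × 106 g/mol = 20,570 g.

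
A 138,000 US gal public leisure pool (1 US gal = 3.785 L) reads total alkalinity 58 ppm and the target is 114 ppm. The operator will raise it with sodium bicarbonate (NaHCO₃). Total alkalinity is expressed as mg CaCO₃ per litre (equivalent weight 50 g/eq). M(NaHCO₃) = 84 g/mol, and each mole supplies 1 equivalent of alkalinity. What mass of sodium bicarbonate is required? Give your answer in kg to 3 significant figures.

Volume: 138,000 US gal × 3.785 L/gal = 522,330 L.
Alkalinity to add: (114 − 58) = 56 mg/L as CaCO₃ × 522,330 L = 29,250 g as CaCO₃.
Equivalents: 29,250 g ÷ 50 g/eq = 585 eq.
NaHCO₃ supplies 1 eq per mole → 585 mol.
Mass: 585 mol × 84 g/mol = 49,140 g.

49.1 kg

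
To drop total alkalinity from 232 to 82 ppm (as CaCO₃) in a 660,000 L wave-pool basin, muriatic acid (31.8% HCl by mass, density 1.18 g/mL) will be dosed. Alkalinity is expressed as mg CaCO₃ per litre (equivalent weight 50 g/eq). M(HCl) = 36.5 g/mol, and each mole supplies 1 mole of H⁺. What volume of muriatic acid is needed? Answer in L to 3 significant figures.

Alkalinity to neutralize: (232 − 82) = 150 mg/L as CaCO₃ × 660,000 L = 99,000 g as CaCO₃.
Equivalents of H⁺ required: 99,000 ÷ 50 g/eq = 1980 eq = 1980 mol HCl.
Mass of HCl: 1980 × 36.5 = 72,270 g.
Mass of 31.8% solution: 72,270 / 0.318 = 227,300 g.
Volume: 227,300 g ÷ 1.18 g/mL = 192,600 mL.

193 L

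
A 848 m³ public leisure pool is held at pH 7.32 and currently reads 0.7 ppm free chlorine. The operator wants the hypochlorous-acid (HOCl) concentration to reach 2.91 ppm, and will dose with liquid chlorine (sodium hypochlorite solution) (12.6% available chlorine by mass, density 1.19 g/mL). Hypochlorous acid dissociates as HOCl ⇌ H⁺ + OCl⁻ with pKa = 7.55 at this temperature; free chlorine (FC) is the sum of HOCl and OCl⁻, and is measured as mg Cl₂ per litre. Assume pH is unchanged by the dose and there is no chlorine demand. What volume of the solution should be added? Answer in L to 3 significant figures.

22.2 L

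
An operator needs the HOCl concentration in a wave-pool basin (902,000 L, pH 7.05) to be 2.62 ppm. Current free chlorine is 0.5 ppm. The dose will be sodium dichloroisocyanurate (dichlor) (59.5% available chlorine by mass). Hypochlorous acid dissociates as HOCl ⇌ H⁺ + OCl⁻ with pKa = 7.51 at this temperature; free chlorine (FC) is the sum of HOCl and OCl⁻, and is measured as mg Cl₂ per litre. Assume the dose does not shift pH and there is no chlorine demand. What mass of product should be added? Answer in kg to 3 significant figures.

[OCl⁻]/[HOCl] = 10^(pH − pKa) = 10^(7.05 − 7.51) = 0.3467; fraction as HOCl = 1/(1 + 0.3467) = 0.7425.
Free chlorine required for 2.62 ppm HOCl: 2.62 / 0.7425 = 3.528 ppm.
FC to add: 3.528 − 0.5 = 3.028 mg/L as Cl₂.
Cl₂ equivalent: 3.028 mg/L × 902,000 L = 2732 g.
Product at 59.5% available Cl: 2732 / 0.595 = 4591 g.

4.59 kg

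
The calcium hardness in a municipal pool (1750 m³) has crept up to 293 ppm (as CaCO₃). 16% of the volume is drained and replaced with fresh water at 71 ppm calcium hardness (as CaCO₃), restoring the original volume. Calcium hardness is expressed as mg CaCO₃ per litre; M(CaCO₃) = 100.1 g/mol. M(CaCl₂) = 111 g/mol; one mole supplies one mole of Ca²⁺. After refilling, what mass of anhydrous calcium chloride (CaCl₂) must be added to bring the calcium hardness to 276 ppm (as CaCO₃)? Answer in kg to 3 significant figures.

Volume: 1750 m³ = 1,750,000 L.
After draining 16% and refilling: 293 × 0.84 + 71 × 0.16 = 257.48 ppm.
Deficit to target: 276 − 257.48 = 18.52 mg/L.
As CaCO₃: 18.52 mg/L × 1,750,000 L = 32,410 g; ÷ 100.1 = 323.8 mol Ca²⁺.
Mass: 323.8 × 111 = 35,940 g.

35.9 kg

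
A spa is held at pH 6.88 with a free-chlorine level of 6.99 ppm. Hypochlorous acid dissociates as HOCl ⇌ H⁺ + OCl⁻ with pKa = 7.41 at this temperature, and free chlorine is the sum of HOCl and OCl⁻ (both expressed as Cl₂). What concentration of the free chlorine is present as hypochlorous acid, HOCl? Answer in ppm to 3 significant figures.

5.40 ppm

[OCl⁻]/[HOCl] = 10^(pH − pKa) = 10^(6.88 − 7.41) = 10^-0.53 = 0.2951.
Fraction as HOCl = 1 / (1 + 0.2951) = 0.7721.
HOCl = 0.7721 × 6.99 ppm = 5.397 ppm.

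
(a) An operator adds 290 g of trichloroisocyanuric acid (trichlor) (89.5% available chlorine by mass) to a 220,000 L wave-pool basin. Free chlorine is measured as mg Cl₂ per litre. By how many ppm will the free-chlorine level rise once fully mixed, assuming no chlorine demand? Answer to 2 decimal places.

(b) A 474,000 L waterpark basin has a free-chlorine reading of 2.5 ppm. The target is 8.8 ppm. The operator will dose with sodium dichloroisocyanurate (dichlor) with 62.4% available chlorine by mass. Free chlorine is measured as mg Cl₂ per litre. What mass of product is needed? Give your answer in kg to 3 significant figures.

(a) 1.18 ppm; (b) 4.79 kg

(a) Available chlorine delivered: 290 g × 0.895 = 259.6 g as Cl₂.
(a) Concentration rise: 259.6 g / 220,000 L = 1.18 mg/L = 1.18 ppm.

(b) Chlorine deficit: 8.8 − 2.5 = 6.3 ppm = 6.3 mg/L as Cl₂.
(b) Cl₂ equivalent needed: 6.3 mg/L × 474,000 L = 2,986,000 mg = 2986 g.
(b) Product at 62.4% available chlorine: 2986 / 0.624 = 4786 g.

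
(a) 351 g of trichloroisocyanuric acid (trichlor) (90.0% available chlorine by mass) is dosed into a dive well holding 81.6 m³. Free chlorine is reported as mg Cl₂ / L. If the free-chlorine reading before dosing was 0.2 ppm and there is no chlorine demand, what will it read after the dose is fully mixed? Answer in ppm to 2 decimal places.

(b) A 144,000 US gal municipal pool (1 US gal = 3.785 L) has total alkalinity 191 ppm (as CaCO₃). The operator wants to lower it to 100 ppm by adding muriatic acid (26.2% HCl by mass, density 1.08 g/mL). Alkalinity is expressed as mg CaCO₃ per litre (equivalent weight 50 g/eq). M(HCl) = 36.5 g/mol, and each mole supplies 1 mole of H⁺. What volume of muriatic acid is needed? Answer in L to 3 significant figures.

(a) 4.07 ppm; (b) 128 L

(a) Volume: 81.6 m³ = 81,600 L.
(a) Available chlorine delivered: 351 g × 0.9 = 315.9 g as Cl₂.
(a) Concentration rise: 315.9 g / 81,600 L = 3.871 mg/L = 3.87 ppm.
(a) Final FC: 0.2 + 3.87 = 4.07 ppm.

(b) Volume: 144,000 US gal × 3.785 L/gal = 545,040 L.
(b) Alkalinity to neutralize: (191 − 100) = 91 mg/L as CaCO₃ × 545,040 L = 49,600 g as CaCO₃.
(b) Equivalents of H⁺ required: 49,600 ÷ 50 g/eq = 992 eq = 992 mol HCl.
(b) Mass of HCl: 992 × 36.5 = 36,210 g.
(b) Mass of 26.2% solution: 36,210 / 0.262 = 138,200 g.
(b) Volume: 138,200 g ÷ 1.08 g/mL = 128,000 mL.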